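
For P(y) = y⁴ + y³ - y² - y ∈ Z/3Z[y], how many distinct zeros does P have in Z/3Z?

Evaluate at each of the 3 elements of Z/3Z:
P(0) = 0 → root; P(1) = 0 → root; P(2) = 0 → root.
Roots: {0, 1, 2}.

3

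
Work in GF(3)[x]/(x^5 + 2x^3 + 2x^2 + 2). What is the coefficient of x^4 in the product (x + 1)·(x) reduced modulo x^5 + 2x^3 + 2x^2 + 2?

0

Multiply in GF(3)[x]: (x + 1)·(x) = x^2 + x.
Reduced: x^2 + x.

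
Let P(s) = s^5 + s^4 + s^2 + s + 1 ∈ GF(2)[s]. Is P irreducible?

Check for roots in GF(2): P(0) = 1; P(1) = 1.
No roots, so no linear factors.
Monic irreducibles of degree 2 over GF(2): s^2 + s + 1.
None of them divide P (all give nonzero remainder).
No irreducible factor of degree ≤ 2 exists, so P is irreducible over GF(2).

Yes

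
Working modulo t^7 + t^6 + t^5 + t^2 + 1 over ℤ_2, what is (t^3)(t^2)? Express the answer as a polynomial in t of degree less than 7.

t^5

Multiply in ℤ_2[t]: (t^3)·(t^2) = t^5.
Reduced: t^5.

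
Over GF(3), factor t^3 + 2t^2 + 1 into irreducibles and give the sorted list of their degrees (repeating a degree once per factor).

Write g(t) = t^3 + 2t^2 + 1.
Roots in GF(3): g(0) = 1; g(1) = 1; g(2) = 2.
Complete factorization: g(t) = (t^3 + 2t^2 + 1).
Factor degrees with multiplicity: 3 = 3.

3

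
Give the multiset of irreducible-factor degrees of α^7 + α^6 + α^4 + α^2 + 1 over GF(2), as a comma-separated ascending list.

7

Write h(α) = α^7 + α^6 + α^4 + α^2 + 1.
Roots in GF(2): h(0) = 1; h(1) = 1.
Complete factorization: h(α) = (α^7 + α^6 + α^4 + α^2 + 1).
Factor degrees with multiplicity: 7 = 7.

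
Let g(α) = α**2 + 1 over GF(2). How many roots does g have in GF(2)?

1

Evaluate at each of the 2 elements of GF(2):
g(0) = 1; g(1) = 0 → root.
Roots: {1}.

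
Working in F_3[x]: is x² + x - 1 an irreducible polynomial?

Write f(x) = x² + x - 1.
Check for roots in F_3: f(0) = 2; f(1) = 1; f(2) = 2.
No roots. A degree-2 polynomial over a field with no linear factor is irreducible.

Yes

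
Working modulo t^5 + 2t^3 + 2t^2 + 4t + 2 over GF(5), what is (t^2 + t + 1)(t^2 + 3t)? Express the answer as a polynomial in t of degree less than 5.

t^4 + 4t^3 + 4t^2 + 3t

Multiply in GF(5)[t]: (t^2 + t + 1)·(t^2 + 3t) = t^4 + 4t^3 + 4t^2 + 3t.
Reduced: t^4 + 4t^3 + 4t^2 + 3t.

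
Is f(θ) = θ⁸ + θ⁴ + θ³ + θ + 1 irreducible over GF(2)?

Yes

Check for roots in GF(2): f(0) = 1; f(1) = 1.
No roots, so no linear factors.
Monic irreducibles of degree 2 over GF(2): θ² + θ + 1.
None of them divide f (all give nonzero remainder).
Monic irreducibles of degree 3 over GF(2): θ³ + θ + 1, θ³ + θ² + 1.
None of them divide f (all give nonzero remainder).
Monic irreducibles of degree 4 over GF(2): θ⁴ + θ + 1, θ⁴ + θ³ + 1, θ⁴ + θ³ + θ² + θ + 1.
None of them divide f (all give nonzero remainder).
No irreducible factor of degree ≤ 4 exists, so f is irreducible over GF(2).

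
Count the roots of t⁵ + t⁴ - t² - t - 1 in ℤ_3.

0

Write h(t) = t⁵ + t⁴ - t² - t - 1.
Evaluate at each of the 3 elements of ℤ_3:
h(0) = 2; h(1) = 2; h(2) = 2.
No element is a root.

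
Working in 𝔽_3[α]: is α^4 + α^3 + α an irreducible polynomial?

Write h(α) = α^4 + α^3 + α.
Check for roots in 𝔽_3: h(0) = 0 → root; h(1) = 0 → root; h(2) = 2.
h(0) = 0, so (α) divides h(α); h is reducible.

No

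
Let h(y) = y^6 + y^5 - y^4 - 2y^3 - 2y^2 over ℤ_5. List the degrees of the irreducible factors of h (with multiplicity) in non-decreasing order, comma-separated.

Roots in ℤ_5: h(0) = 0 → root; h(1) = 2; h(2) = 1; h(3) = 4; h(4) = 4.
Linear factors from roots: (y).
Complete factorization: h(y) = (y)^2·(y^2 - 2)·(y^2 + y + 1).
Factor degrees with multiplicity: 1 + 1 + 2 + 2 = 6.

1, 1, 2, 2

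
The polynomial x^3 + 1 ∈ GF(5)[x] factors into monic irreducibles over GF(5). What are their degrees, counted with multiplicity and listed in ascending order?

1, 2

Write g(x) = x^3 + 1.
Roots in GF(5): g(0) = 1; g(1) = 2; g(2) = 4; g(3) = 3; g(4) = 0 → root.
Linear factors from roots: (x + 1).
Complete factorization: g(x) = (x + 1)·(x^2 - x + 1).
Factor degrees with multiplicity: 1 + 2 = 3.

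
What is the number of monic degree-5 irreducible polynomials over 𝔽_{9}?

By the necklace-counting formula, N_9(5) = (1/5) Σ_{d|5} μ(5/d)·9^d.
Divisors of 5: 1, 5; μ(5/d) for each: -1, 1.
Σ = − 9^1 + 9^5 = 59040.
N = 59040/5 = 11808.

11808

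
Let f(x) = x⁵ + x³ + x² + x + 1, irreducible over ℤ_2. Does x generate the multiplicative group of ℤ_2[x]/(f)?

Yes

|GF(2^5)^×| = 2^5 − 1 = 31. Prime factorization: 31 = 31.
f is primitive ⇔ x has order 31 in GF(2)[x]/(f), i.e. x^(31/q) ≠ 1 for each prime q | 31.
x^(1) mod f = x.
None equal 1, so x has full order 31; f is primitive.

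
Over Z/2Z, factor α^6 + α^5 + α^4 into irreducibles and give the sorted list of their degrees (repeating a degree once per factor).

1, 1, 1, 1, 2

Write h(α) = α^6 + α^5 + α^4.
Roots in Z/2Z: h(0) = 0 → root; h(1) = 1.
Linear factors from roots: (α).
Complete factorization: h(α) = (α)^4·(α^2 + α + 1).
Factor degrees with multiplicity: 1 + 1 + 1 + 1 + 2 = 6.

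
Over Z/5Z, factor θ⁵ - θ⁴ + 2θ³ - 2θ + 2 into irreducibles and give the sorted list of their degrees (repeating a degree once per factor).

Write f(θ) = θ⁵ - θ⁴ + 2θ³ - 2θ + 2.
Roots in Z/5Z: f(0) = 2; f(1) = 2; f(2) = 0 → root; f(3) = 2; f(4) = 0 → root.
Linear factors from roots: (θ - 2), (θ + 1).
Complete factorization: f(θ) = (θ + 1)·(θ - 2)^2·(θ² + 2θ - 2).
Factor degrees with multiplicity: 1 + 1 + 1 + 2 = 5.

1, 1, 1, 2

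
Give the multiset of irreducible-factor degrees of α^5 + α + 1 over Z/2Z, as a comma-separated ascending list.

Write g(α) = α^5 + α + 1.
Roots in Z/2Z: g(0) = 1; g(1) = 1.
Complete factorization: g(α) = (α^2 + α + 1)·(α^3 + α^2 + 1).
Factor degrees with multiplicity: 2 + 3 = 5.

2, 3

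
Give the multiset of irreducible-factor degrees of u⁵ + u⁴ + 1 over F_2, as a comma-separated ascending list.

Write f(u) = u⁵ + u⁴ + 1.
Roots in F_2: f(0) = 1; f(1) = 1.
Complete factorization: f(u) = (u² + u + 1)·(u³ + u + 1).
Factor degrees with multiplicity: 2 + 3 = 5.

2, 3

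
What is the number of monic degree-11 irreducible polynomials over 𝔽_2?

The number of monic irreducibles of degree 11 over GF(2) is (1/11)·Σ_{d∣11} μ(11/d) 2^d.
Divisors of 11: 1, 11; μ(11/d) for each: -1, 1.
Σ = − 2^1 + 2^11 = 2046.
N = 2046/11 = 186.

186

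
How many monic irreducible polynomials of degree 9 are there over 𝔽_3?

Gauss's count: N_{3}(9) = (1/9) Σ_{d|9} μ(9/d)·3^d.
Divisors of 9: 1, 3, 9; μ(9/d) for each: 0, -1, 1.
Σ = − 3^3 + 3^9 = 19656.
N = 19656/9 = 2184.

2184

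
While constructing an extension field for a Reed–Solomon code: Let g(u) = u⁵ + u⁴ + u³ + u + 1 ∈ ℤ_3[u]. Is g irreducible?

Yes

Check for roots in ℤ_3: g(0) = 1; g(1) = 2; g(2) = 2.
No roots, so no linear factors.
Monic irreducibles of degree 2 over GF(3): u² + 1, u² + u - 1, u² - u - 1.
None of them divide g (all give nonzero remainder).
No irreducible factor of degree ≤ 2 exists, so g is irreducible over GF(3).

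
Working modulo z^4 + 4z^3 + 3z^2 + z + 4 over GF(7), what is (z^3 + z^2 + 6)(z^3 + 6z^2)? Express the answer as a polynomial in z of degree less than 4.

Multiply in GF(7)[z]: (z^3 + z^2 + 6)·(z^3 + 6z^2) = z^6 + 6z^4 + 6z^3 + z^2.
Reduce using z^4 ≡ 3z^3 + 4z^2 + 6z + 3 (mod z^4 + 4z^3 + 3z^2 + z + 4).
Reduced: 4z^3 + 4z + 1.

4z^3 + 4z + 1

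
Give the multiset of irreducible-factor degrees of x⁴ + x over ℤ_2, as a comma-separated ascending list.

Write g(x) = x⁴ + x.
Roots in ℤ_2: g(0) = 0 → root; g(1) = 0 → root.
Linear factors from roots: (x), (x + 1).
Complete factorization: g(x) = (x)·(x + 1)·(x² + x + 1).
Factor degrees with multiplicity: 1 + 1 + 2 = 4.

1, 1, 2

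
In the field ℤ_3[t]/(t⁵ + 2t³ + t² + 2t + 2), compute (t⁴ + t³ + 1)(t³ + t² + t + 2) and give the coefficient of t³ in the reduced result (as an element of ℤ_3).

2

Multiply in ℤ_3[t]: (t⁴ + t³ + 1)·(t³ + t² + t + 2) = t⁷ + 2t⁶ + 2t⁵ + t² + t + 2.
Reduce using t⁵ ≡ t³ + 2t² + t + 1 (mod t⁵ + 2t³ + t² + 2t + 2).
Reduced: t⁴ + 2t³ + t² + 2.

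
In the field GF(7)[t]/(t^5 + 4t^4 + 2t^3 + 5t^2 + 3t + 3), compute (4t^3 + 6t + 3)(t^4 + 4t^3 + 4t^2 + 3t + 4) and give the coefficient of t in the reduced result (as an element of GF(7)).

5

Multiply in GF(7)[t]: (4t^3 + 6t + 3)·(t^4 + 4t^3 + 4t^2 + 3t + 4) = 4t^7 + 2t^6 + t^5 + 4t^4 + 3t^3 + 2t^2 + 5t + 5.
Reduce using t^5 ≡ 3t^4 + 5t^3 + 2t^2 + 4t + 4 (mod t^5 + 4t^4 + 2t^3 + 5t^2 + 3t + 3).
Reduced: 5t^4 + 5t^3 + 4t^2 + 5t + 5.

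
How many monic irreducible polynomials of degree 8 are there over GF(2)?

30

By the necklace-counting formula, N_2(8) = (1/8) Σ_{d|8} μ(8/d)·2^d.
Divisors of 8: 1, 2, 4, 8; μ(8/d) for each: 0, 0, -1, 1.
Σ = − 2^4 + 2^8 = 240.
N = 240/8 = 30.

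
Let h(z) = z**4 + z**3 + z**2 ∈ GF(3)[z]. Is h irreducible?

Check for roots in GF(3): h(0) = 0 → root; h(1) = 0 → root; h(2) = 1.
h(0) = 0, so (z) divides h(z); h is reducible.

No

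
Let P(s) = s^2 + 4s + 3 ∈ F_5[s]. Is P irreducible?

No

Check for roots in F_5: P(0) = 3; P(1) = 3; P(2) = 0 → root; P(3) = 4; P(4) = 0 → root.
P(2) = 0, so (s − 2) divides P(s); P is reducible.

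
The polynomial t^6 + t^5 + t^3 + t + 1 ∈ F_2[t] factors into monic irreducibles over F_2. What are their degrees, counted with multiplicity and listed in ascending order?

2, 2, 2

Write g(t) = t^6 + t^5 + t^3 + t + 1.
Roots in F_2: g(0) = 1; g(1) = 1.
Complete factorization: g(t) = (t^2 + t + 1)^3.
Factor degrees with multiplicity: 2 + 2 + 2 = 6.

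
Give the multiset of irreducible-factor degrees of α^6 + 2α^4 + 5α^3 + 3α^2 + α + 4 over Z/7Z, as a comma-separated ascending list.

Write f(α) = α^6 + 2α^4 + 5α^3 + 3α^2 + α + 4.
Linear factors from roots: (α + 5), (α + 3), (α + 2).
Complete factorization: f(α) = (α + 2)·(α + 3)·(α + 5)^2·(α^2 + 6α + 6).
Factor degrees with multiplicity: 1 + 1 + 1 + 1 + 2 = 6.

1, 1, 1, 1, 2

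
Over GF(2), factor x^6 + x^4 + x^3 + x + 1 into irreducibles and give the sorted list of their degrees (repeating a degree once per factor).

6

Write f(x) = x^6 + x^4 + x^3 + x + 1.
Roots in GF(2): f(0) = 1; f(1) = 1.
Complete factorization: f(x) = (x^6 + x^4 + x^3 + x + 1).
Factor degrees with multiplicity: 6 = 6.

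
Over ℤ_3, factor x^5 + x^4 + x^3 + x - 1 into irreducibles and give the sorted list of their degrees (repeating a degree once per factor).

Write g(x) = x^5 + x^4 + x^3 + x - 1.
Roots in ℤ_3: g(0) = 2; g(1) = 0 → root; g(2) = 0 → root.
Linear factors from roots: (x - 1), (x + 1).
Complete factorization: g(x) = (x + 1)·(x - 1)·(x^3 + x^2 - x + 1).
Factor degrees with multiplicity: 1 + 1 + 3 = 5.

1, 1, 3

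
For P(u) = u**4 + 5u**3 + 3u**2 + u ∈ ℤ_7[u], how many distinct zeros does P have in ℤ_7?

3

Evaluate at each of the 7 elements of ℤ_7:
P(0) = 0 → root; P(1) = 3; P(2) = 0 → root; P(3) = 1; P(4) = 5; P(5) = 0 → root; P(6) = 5.
Roots: {0, 2, 5}.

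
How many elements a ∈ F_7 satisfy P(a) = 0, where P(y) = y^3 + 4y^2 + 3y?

Evaluate at each of the 7 elements of F_7:
P(0) = 0 → root; P(1) = 1; P(2) = 2; P(3) = 2; P(4) = 0 → root; P(5) = 2; P(6) = 0 → root.
Roots: {0, 4, 6}.

3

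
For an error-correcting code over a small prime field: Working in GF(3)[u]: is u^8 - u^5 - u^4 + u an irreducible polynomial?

No

Write f(u) = u^8 - u^5 - u^4 + u.
Check for roots in GF(3): f(0) = 0 → root; f(1) = 0 → root; f(2) = 0 → root.
f(0) = 0, so (u) divides f(u); f is reducible.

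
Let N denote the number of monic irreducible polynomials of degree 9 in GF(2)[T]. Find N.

x^(2^9) − x is the product of all monic irreducibles of degree dividing 9; Möbius inversion gives N = (1/9) Σ μ(9/d)·2^d.
Divisors of 9: 1, 3, 9; μ(9/d) for each: 0, -1, 1.
Σ = − 2^3 + 2^9 = 504.
N = 504/9 = 56.

56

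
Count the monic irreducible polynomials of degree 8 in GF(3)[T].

By the necklace-counting formula, N_3(8) = (1/8) Σ_{d|8} μ(8/d)·3^d.
Divisors of 8: 1, 2, 4, 8; μ(8/d) for each: 0, 0, -1, 1.
Σ = − 3^4 + 3^8 = 6480.
N = 6480/8 = 810.

810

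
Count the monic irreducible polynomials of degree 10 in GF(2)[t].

The number of monic irreducibles of degree 10 over GF(2) is (1/10)·Σ_{d∣10} μ(10/d) 2^d.
Divisors of 10: 1, 2, 5, 10; μ(10/d) for each: 1, -1, -1, 1.
Σ = 2^1 − 2^2 − 2^5 + 2^10 = 990.
N = 990/10 = 99.

99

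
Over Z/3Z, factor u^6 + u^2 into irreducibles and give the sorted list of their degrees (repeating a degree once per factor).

1, 1, 2, 2

Write f(u) = u^6 + u^2.
Roots in Z/3Z: f(0) = 0 → root; f(1) = 2; f(2) = 2.
Linear factors from roots: (u).
Complete factorization: f(u) = (u)^2·(u^2 + u + 2)·(u^2 + 2u + 2).
Factor degrees with multiplicity: 1 + 1 + 2 + 2 = 6.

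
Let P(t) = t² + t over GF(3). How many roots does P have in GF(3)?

2

Evaluate at each of the 3 elements of GF(3):
P(0) = 0 → root; P(1) = 2; P(2) = 0 → root.
Roots: {0, 2}.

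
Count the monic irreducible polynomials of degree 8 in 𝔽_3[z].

810

x^(3^8) − x is the product of all monic irreducibles of degree dividing 8; Möbius inversion gives N = (1/8) Σ μ(8/d)·3^d.
Divisors of 8: 1, 2, 4, 8; μ(8/d) for each: 0, 0, -1, 1.
Σ = − 3^4 + 3^8 = 6480.
N = 6480/8 = 810.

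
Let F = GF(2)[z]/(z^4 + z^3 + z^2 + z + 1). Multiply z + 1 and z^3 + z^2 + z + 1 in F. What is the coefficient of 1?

Multiply in GF(2)[z]: (z + 1)·(z^3 + z^2 + z + 1) = z^4 + 1.
Reduce using z^4 ≡ z^3 + z^2 + z + 1 (mod z^4 + z^3 + z^2 + z + 1).
Reduced: z^3 + z^2 + z.

0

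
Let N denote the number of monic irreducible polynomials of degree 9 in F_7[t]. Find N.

4483696

x^(7^9) − x is the product of all monic irreducibles of degree dividing 9; Möbius inversion gives N = (1/9) Σ μ(9/d)·7^d.
Divisors of 9: 1, 3, 9; μ(9/d) for each: 0, -1, 1.
Σ = − 7^3 + 7^9 = 40353264.
N = 40353264/9 = 4483696.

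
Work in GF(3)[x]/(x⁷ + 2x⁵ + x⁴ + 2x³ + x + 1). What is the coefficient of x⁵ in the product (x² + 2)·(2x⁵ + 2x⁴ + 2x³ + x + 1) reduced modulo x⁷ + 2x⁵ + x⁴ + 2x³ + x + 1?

2

Multiply in GF(3)[x]: (x² + 2)·(2x⁵ + 2x⁴ + 2x³ + x + 1) = 2x⁷ + 2x⁶ + x⁴ + 2x³ + x² + 2x + 2.
Reduce using x⁷ ≡ x⁵ + 2x⁴ + x³ + 2x + 2 (mod x⁷ + 2x⁵ + x⁴ + 2x³ + x + 1).
Reduced: 2x⁶ + 2x⁵ + 2x⁴ + x³ + x².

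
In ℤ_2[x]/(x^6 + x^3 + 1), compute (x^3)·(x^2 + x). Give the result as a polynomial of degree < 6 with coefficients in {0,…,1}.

Multiply in ℤ_2[x]: (x^3)·(x^2 + x) = x^5 + x^4.
Reduced: x^5 + x^4.

x^5 + x^4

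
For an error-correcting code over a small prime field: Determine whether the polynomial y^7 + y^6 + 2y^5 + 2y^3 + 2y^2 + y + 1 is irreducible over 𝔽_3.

Write m(y) = y^7 + y^6 + 2y^5 + 2y^3 + 2y^2 + y + 1.
Check for roots in 𝔽_3: m(0) = 1; m(1) = 1; m(2) = 1.
No roots, so no linear factors.
Monic irreducibles of degree 2 over GF(3): y^2 + 1, y^2 + y + 2, y^2 + 2y + 2.
None of them divide m (all give nonzero remainder).
Degree-3 irreducible divisors: test the 8 monic irreducibles of degree 3 over GF(3).
None of them divide m (all give nonzero remainder).
No irreducible factor of degree ≤ 3 exists, so m is irreducible over GF(3).

Yes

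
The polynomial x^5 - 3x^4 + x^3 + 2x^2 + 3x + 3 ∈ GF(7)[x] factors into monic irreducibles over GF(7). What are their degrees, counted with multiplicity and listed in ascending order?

Write f(x) = x^5 - 3x^4 + x^3 + 2x^2 + 3x + 3.
Linear factors from roots: (x - 1).
Complete factorization: f(x) = (x - 1)·(x^4 - 2x^3 - x^2 + x - 3).
Factor degrees with multiplicity: 1 + 4 = 5.

1, 4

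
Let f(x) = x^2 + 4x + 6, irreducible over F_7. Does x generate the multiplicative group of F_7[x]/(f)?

No

|GF(7^2)^×| = 7^2 − 1 = 48. Prime factorization: 48 = 2^4·3.
f is primitive ⇔ x has order 48 in GF(7)[x]/(f), i.e. x^(48/q) ≠ 1 for each prime q | 48.
x^(24) mod f = 6.
x^(16) mod f = 1
Since x^(16) = 1, the order of x divides 16 < 48; not primitive.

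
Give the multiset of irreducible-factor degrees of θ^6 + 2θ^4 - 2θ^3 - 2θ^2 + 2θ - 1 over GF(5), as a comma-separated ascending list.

1, 1, 1, 3

Write g(θ) = θ^6 + 2θ^4 - 2θ^3 - 2θ^2 + 2θ - 1.
Roots in GF(5): g(0) = 4; g(1) = 0 → root; g(2) = 0 → root; g(3) = 4; g(4) = 0 → root.
Linear factors from roots: (θ - 1), (θ - 2), (θ + 1).
Complete factorization: g(θ) = (θ + 1)·(θ - 2)·(θ - 1)·(θ^3 + 2θ^2 + 2θ + 2).
Factor degrees with multiplicity: 1 + 1 + 1 + 3 = 6.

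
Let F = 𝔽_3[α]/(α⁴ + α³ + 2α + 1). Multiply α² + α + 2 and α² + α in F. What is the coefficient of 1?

2

Multiply in 𝔽_3[α]: (α² + α + 2)·(α² + α) = α⁴ + 2α³ + 2α.
Reduce using α⁴ ≡ 2α³ + α + 2 (mod α⁴ + α³ + 2α + 1).
Reduced: α³ + 2.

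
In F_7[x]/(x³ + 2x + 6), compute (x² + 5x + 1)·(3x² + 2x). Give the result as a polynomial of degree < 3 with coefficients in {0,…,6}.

Multiply in F_7[x]: (x² + 5x + 1)·(3x² + 2x) = 3x⁴ + 3x³ + 6x² + 2x.
Reduce using x³ ≡ 5x + 1 (mod x³ + 2x + 6).
Reduced: 6x + 3.

6x + 3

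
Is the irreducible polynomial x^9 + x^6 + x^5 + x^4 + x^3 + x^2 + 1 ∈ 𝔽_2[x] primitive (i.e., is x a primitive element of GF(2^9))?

Write f(x) = x^9 + x^6 + x^5 + x^4 + x^3 + x^2 + 1.
|GF(2^9)^×| = 2^9 − 1 = 511. Prime factorization: 511 = 7·73.
f is primitive ⇔ x has order 511 in GF(2)[x]/(f), i.e. x^(511/q) ≠ 1 for each prime q | 511.
x^(73) mod f = x^7 + x^6 + x^5 + x^2 + 1.
x^(7) mod f = x^7.
None equal 1, so x has full order 511; f is primitive.

Yes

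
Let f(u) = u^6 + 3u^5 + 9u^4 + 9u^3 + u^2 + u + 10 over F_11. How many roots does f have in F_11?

2

Evaluate at each of the 11 elements of F_11:
f(0) = 10; f(1) = 1; f(2) = 7; f(3) = 10; f(4) = 2; f(5) = 0 → root; f(6) = 0 → root; f(7) = 2; f(8) = 7; f(9) = 8; f(10) = 8.
Roots: {5, 6}.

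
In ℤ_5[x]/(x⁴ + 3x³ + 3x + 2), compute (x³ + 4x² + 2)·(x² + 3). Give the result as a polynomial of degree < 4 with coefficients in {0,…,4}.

x^2 + 4

Multiply in ℤ_5[x]: (x³ + 4x² + 2)·(x² + 3) = x⁵ + 4x⁴ + 3x³ + 4x² + 1.
Reduce using x⁴ ≡ 2x³ + 2x + 3 (mod x⁴ + 3x³ + 3x + 2).
Reduced: x² + 4.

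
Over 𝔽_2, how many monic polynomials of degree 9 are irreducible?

56

x^(2^9) − x is the product of all monic irreducibles of degree dividing 9; Möbius inversion gives N = (1/9) Σ μ(9/d)·2^d.
Divisors of 9: 1, 3, 9; μ(9/d) for each: 0, -1, 1.
Σ = − 2^3 + 2^9 = 504.
N = 504/9 = 56.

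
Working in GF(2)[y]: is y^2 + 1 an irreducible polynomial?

No

Write m(y) = y^2 + 1.
Check for roots in GF(2): m(0) = 1; m(1) = 0 → root.
m(1) = 0, so (y − 1) divides m(y); m is reducible.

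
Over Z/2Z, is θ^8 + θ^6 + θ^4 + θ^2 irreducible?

Write h(θ) = θ^8 + θ^6 + θ^4 + θ^2.
Check for roots in Z/2Z: h(0) = 0 → root; h(1) = 0 → root.
h(0) = 0, so (θ) divides h(θ); h is reducible.

No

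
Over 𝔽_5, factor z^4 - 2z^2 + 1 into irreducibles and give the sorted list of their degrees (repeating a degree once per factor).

1, 1, 1, 1

Write g(z) = z^4 - 2z^2 + 1.
Roots in 𝔽_5: g(0) = 1; g(1) = 0 → root; g(2) = 4; g(3) = 4; g(4) = 0 → root.
Linear factors from roots: (z - 1), (z + 1).
Complete factorization: g(z) = (z + 1)^2·(z - 1)^2.
Factor degrees with multiplicity: 1 + 1 + 1 + 1 = 4.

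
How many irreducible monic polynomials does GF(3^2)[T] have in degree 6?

88440

x^(9^6) − x is the product of all monic irreducibles of degree dividing 6; Möbius inversion gives N = (1/6) Σ μ(6/d)·9^d.
Divisors of 6: 1, 2, 3, 6; μ(6/d) for each: 1, -1, -1, 1.
Σ = 9^1 − 9^2 − 9^3 + 9^6 = 530640.
N = 530640/6 = 88440.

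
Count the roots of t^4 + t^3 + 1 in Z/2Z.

Write h(t) = t^4 + t^3 + 1.
Evaluate at each of the 2 elements of Z/2Z:
h(0) = 1; h(1) = 1.
No element is a root.

0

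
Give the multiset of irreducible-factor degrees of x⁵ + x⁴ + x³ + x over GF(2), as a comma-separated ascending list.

1, 1, 3

Write g(x) = x⁵ + x⁴ + x³ + x.
Roots in GF(2): g(0) = 0 → root; g(1) = 0 → root.
Linear factors from roots: (x), (x + 1).
Complete factorization: g(x) = (x)·(x + 1)·(x³ + x + 1).
Factor degrees with multiplicity: 1 + 1 + 3 = 5.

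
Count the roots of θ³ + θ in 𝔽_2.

Write P(θ) = θ³ + θ.
Evaluate at each of the 2 elements of 𝔽_2:
P(0) = 0 → root; P(1) = 0 → root.
Roots: {0, 1}.

2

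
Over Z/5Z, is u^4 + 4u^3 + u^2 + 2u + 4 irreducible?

No

Write g(u) = u^4 + 4u^3 + u^2 + 2u + 4.
Check for roots in Z/5Z: g(0) = 4; g(1) = 2; g(2) = 0 → root; g(3) = 3; g(4) = 0 → root.
g(2) = 0, so (u − 2) divides g(u); g is reducible.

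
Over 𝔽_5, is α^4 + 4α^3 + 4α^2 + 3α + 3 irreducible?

No

Write m(α) = α^4 + 4α^3 + 4α^2 + 3α + 3.
Check for roots in 𝔽_5: m(0) = 3; m(1) = 0 → root; m(2) = 3; m(3) = 2; m(4) = 1.
m(1) = 0, so (α − 1) divides m(α); m is reducible.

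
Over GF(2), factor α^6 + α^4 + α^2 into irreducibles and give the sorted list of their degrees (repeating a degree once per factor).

Write h(α) = α^6 + α^4 + α^2.
Roots in GF(2): h(0) = 0 → root; h(1) = 1.
Linear factors from roots: (α).
Complete factorization: h(α) = (α)^2·(α^2 + α + 1)^2.
Factor degrees with multiplicity: 1 + 1 + 2 + 2 = 6.

1, 1, 2, 2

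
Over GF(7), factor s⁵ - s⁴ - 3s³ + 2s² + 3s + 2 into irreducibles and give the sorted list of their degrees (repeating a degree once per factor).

Write g(s) = s⁵ - s⁴ - 3s³ + 2s² + 3s + 2.
Complete factorization: g(s) = (s⁵ - s⁴ - 3s³ + 2s² + 3s + 2).
Factor degrees with multiplicity: 5 = 5.

5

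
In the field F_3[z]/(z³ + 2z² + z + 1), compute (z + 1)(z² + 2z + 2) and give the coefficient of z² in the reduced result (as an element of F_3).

1

Multiply in F_3[z]: (z + 1)·(z² + 2z + 2) = z³ + z + 2.
Reduce using z³ ≡ z² + 2z + 2 (mod z³ + 2z² + z + 1).
Reduced: z² + 1.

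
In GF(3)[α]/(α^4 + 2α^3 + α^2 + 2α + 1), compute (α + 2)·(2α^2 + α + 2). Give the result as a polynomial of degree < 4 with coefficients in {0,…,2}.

2α^3 + 2α^2 + α + 1

Multiply in GF(3)[α]: (α + 2)·(2α^2 + α + 2) = 2α^3 + 2α^2 + α + 1.
Reduced: 2α^3 + 2α^2 + α + 1.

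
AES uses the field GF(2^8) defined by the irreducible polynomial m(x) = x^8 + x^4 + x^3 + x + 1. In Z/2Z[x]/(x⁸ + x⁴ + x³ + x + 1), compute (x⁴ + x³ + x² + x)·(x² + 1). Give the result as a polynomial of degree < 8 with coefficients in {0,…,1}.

x^6 + x^5 + x^2 + x

Multiply in Z/2Z[x]: (x⁴ + x³ + x² + x)·(x² + 1) = x⁶ + x⁵ + x² + x.
Reduced: x⁶ + x⁵ + x² + x.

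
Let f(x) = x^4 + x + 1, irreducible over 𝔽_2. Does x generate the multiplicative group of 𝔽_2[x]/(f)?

Yes

|GF(2^4)^×| = 2^4 − 1 = 15. Prime factorization: 15 = 3·5.
f is primitive ⇔ x has order 15 in GF(2)[x]/(f), i.e. x^(15/q) ≠ 1 for each prime q | 15.
x^(5) mod f = x^2 + x.
x^(3) mod f = x^3.
None equal 1, so x has full order 15; f is primitive.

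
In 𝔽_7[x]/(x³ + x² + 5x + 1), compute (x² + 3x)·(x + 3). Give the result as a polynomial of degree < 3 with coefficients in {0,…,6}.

Multiply in 𝔽_7[x]: (x² + 3x)·(x + 3) = x³ + 6x² + 2x.
Reduce using x³ ≡ 6x² + 2x + 6 (mod x³ + x² + 5x + 1).
Reduced: 5x² + 4x + 6.

5x^2 + 4x + 6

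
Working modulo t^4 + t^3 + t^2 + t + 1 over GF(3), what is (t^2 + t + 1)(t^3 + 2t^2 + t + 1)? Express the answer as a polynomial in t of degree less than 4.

Multiply in GF(3)[t]: (t^2 + t + 1)·(t^3 + 2t^2 + t + 1) = t^5 + t^3 + t^2 + 2t + 1.
Reduce using t^4 ≡ 2t^3 + 2t^2 + 2t + 2 (mod t^4 + t^3 + t^2 + t + 1).
Reduced: t^3 + t^2 + 2t + 2.

t^3 + t^2 + 2t + 2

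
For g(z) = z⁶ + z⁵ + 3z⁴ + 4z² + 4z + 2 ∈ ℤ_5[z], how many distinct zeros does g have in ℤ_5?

Evaluate at each of the 5 elements of ℤ_5:
g(0) = 2; g(1) = 0 → root; g(2) = 0 → root; g(3) = 0 → root; g(4) = 0 → root.
Roots: {1, 2, 3, 4}.

4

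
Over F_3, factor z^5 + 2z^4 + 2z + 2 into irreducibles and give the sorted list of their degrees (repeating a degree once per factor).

5

Write g(z) = z^5 + 2z^4 + 2z + 2.
Roots in F_3: g(0) = 2; g(1) = 1; g(2) = 1.
Complete factorization: g(z) = (z^5 + 2z^4 + 2z + 2).
Factor degrees with multiplicity: 5 = 5.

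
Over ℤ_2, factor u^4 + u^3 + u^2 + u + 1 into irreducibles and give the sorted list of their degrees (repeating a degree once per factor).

Write h(u) = u^4 + u^3 + u^2 + u + 1.
Roots in ℤ_2: h(0) = 1; h(1) = 1.
Complete factorization: h(u) = (u^4 + u^3 + u^2 + u + 1).
Factor degrees with multiplicity: 4 = 4.

4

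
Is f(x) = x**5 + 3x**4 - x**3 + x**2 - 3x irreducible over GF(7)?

Check for roots in GF(7): f(0) = 0 → root; f(1) = 1; f(2) = 0 → root; f(3) = 4; f(4) = 3; f(5) = 6; f(6) = 0 → root.
f(0) = 0, so (x) divides f(x); f is reducible.

No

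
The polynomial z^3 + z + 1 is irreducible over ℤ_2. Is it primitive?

Yes

Write f(z) = z^3 + z + 1.
|GF(2^3)^×| = 2^3 − 1 = 7. Prime factorization: 7 = 7.
f is primitive ⇔ z has order 7 in GF(2)[z]/(f), i.e. z^(7/q) ≠ 1 for each prime q | 7.
z^(1) mod f = z.
None equal 1, so z has full order 7; f is primitive.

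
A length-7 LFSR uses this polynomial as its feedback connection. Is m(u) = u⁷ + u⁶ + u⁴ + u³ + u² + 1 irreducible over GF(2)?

No

Check for roots in GF(2): m(0) = 1; m(1) = 0 → root.
m(1) = 0, so (u − 1) divides m(u); m is reducible.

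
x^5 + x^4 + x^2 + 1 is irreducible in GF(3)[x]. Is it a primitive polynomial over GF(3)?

Write f(x) = x^5 + x^4 + x^2 + 1.
|GF(3^5)^×| = 3^5 − 1 = 242. Prime factorization: 242 = 2·11^2.
f is primitive ⇔ x has order 242 in GF(3)[x]/(f), i.e. x^(242/q) ≠ 1 for each prime q | 242.
x^(121) mod f = 2.
x^(22) mod f = x^4 + 2x^3 + 2x^2.
None equal 1, so x has full order 242; f is primitive.

Yes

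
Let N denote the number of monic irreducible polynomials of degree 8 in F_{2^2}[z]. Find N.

By the necklace-counting formula, N_4(8) = (1/8) Σ_{d|8} μ(8/d)·4^d.
Divisors of 8: 1, 2, 4, 8; μ(8/d) for each: 0, 0, -1, 1.
Σ = − 4^4 + 4^8 = 65280.
N = 65280/8 = 8160.

8160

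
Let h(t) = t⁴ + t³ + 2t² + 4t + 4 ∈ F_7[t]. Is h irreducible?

Yes

Check for roots in F_7: h(0) = 4; h(1) = 5; h(2) = 2; h(3) = 2; h(4) = 1; h(5) = 5; h(6) = 2.
No roots, so no linear factors.
Degree-2 irreducible divisors: test the 21 monic irreducibles of degree 2 over GF(7).
None of them divide h (all give nonzero remainder).
No irreducible factor of degree ≤ 2 exists, so h is irreducible over GF(7).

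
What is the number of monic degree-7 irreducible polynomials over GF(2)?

18

The number of monic irreducibles of degree 7 over GF(2) is (1/7)·Σ_{d∣7} μ(7/d) 2^d.
Divisors of 7: 1, 7; μ(7/d) for each: -1, 1.
Σ = − 2^1 + 2^7 = 126.
N = 126/7 = 18.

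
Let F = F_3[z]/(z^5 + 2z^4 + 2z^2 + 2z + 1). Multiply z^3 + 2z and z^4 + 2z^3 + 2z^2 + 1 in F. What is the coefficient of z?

0

Multiply in F_3[z]: (z^3 + 2z)·(z^4 + 2z^3 + 2z^2 + 1) = z^7 + 2z^6 + z^5 + z^4 + 2z^3 + 2z.
Reduce using z^5 ≡ z^4 + z^2 + z + 2 (mod z^5 + 2z^4 + 2z^2 + 2z + 1).
Reduced: 2.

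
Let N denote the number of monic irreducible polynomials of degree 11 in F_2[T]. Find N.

186

The number of monic irreducibles of degree 11 over GF(2) is (1/11)·Σ_{d∣11} μ(11/d) 2^d.
Divisors of 11: 1, 11; μ(11/d) for each: -1, 1.
Σ = − 2^1 + 2^11 = 2046.
N = 2046/11 = 186.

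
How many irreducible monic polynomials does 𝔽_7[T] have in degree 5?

3360

x^(7^5) − x is the product of all monic irreducibles of degree dividing 5; Möbius inversion gives N = (1/5) Σ μ(5/d)·7^d.
Divisors of 5: 1, 5; μ(5/d) for each: -1, 1.
Σ = − 7^1 + 7^5 = 16800.
N = 16800/5 = 3360.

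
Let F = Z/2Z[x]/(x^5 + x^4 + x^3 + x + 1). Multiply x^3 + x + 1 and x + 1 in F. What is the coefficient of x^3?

Multiply in Z/2Z[x]: (x^3 + x + 1)·(x + 1) = x^4 + x^3 + x^2 + 1.
Reduced: x^4 + x^3 + x^2 + 1.

1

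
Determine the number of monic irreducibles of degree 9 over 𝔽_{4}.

29120

x^(4^9) − x is the product of all monic irreducibles of degree dividing 9; Möbius inversion gives N = (1/9) Σ μ(9/d)·4^d.
Divisors of 9: 1, 3, 9; μ(9/d) for each: 0, -1, 1.
Σ = − 4^3 + 4^9 = 262080.
N = 262080/9 = 29120.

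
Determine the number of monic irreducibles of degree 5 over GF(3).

48

The number of monic irreducibles of degree 5 over GF(3) is (1/5)·Σ_{d∣5} μ(5/d) 3^d.
Divisors of 5: 1, 5; μ(5/d) for each: -1, 1.
Σ = − 3^1 + 3^5 = 240.
N = 240/5 = 48.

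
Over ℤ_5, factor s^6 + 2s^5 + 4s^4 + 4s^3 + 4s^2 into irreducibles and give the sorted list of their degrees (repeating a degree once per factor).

1, 1, 1, 1, 2

Write f(s) = s^6 + 2s^5 + 4s^4 + 4s^3 + 4s^2.
Roots in ℤ_5: f(0) = 0 → root; f(1) = 0 → root; f(2) = 0 → root; f(3) = 3; f(4) = 3.
Linear factors from roots: (s), (s + 4), (s + 3).
Complete factorization: f(s) = (s + 3)·(s + 4)·(s)^2·(s^2 + 2).
Factor degrees with multiplicity: 1 + 1 + 1 + 1 + 2 = 6.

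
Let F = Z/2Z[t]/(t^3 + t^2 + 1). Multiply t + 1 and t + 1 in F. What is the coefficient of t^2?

Multiply in Z/2Z[t]: (t + 1)·(t + 1) = t^2 + 1.
Reduced: t^2 + 1.

1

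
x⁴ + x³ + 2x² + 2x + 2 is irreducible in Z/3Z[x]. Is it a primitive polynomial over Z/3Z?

Write f(x) = x⁴ + x³ + 2x² + 2x + 2.
|GF(3^4)^×| = 3^4 − 1 = 80. Prime factorization: 80 = 2^4·5.
f is primitive ⇔ x has order 80 in GF(3)[x]/(f), i.e. x^(80/q) ≠ 1 for each prime q | 80.
x^(40) mod f = 2.
x^(16) mod f = x² + x.
None equal 1, so x has full order 80; f is primitive.

Yes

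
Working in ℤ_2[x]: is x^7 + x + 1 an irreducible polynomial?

Write P(x) = x^7 + x + 1.
Check for roots in ℤ_2: P(0) = 1; P(1) = 1.
No roots, so no linear factors.
Monic irreducibles of degree 2 over GF(2): x^2 + x + 1.
None of them divide P (all give nonzero remainder).
Monic irreducibles of degree 3 over GF(2): x^3 + x + 1, x^3 + x^2 + 1.
None of them divide P (all give nonzero remainder).
No irreducible factor of degree ≤ 3 exists, so P is irreducible over GF(2).

Yes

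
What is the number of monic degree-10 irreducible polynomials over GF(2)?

99

x^(2^10) − x is the product of all monic irreducibles of degree dividing 10; Möbius inversion gives N = (1/10) Σ μ(10/d)·2^d.
Divisors of 10: 1, 2, 5, 10; μ(10/d) for each: 1, -1, -1, 1.
Σ = 2^1 − 2^2 − 2^5 + 2^10 = 990.
N = 990/10 = 99.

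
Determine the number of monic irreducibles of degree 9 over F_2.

The number of monic irreducibles of degree 9 over GF(2) is (1/9)·Σ_{d∣9} μ(9/d) 2^d.
Divisors of 9: 1, 3, 9; μ(9/d) for each: 0, -1, 1.
Σ = − 2^3 + 2^9 = 504.
N = 504/9 = 56.

56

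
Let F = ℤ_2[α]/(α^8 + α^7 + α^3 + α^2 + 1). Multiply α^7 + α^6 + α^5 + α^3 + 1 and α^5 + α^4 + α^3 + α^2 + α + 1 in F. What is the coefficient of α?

0

Multiply in ℤ_2[α]: (α^7 + α^6 + α^5 + α^3 + 1)·(α^5 + α^4 + α^3 + α^2 + α + 1) = α^12 + α^10 + α^9 + α^6 + α^5 + α^2 + α + 1.
Reduce using α^8 ≡ α^7 + α^3 + α^2 + 1 (mod α^8 + α^7 + α^3 + α^2 + 1).
Reduced: α^6 + α^3.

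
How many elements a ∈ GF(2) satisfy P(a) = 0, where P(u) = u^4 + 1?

Evaluate at each of the 2 elements of GF(2):
P(0) = 1; P(1) = 0 → root.
Roots: {1}.

1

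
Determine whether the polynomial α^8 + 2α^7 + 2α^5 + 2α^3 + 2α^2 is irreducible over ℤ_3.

Write f(α) = α^8 + 2α^7 + 2α^5 + 2α^3 + 2α^2.
Check for roots in ℤ_3: f(0) = 0 → root; f(1) = 0 → root; f(2) = 0 → root.
f(0) = 0, so (α) divides f(α); f is reducible.

No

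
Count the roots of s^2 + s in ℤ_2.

Write P(s) = s^2 + s.
Evaluate at each of the 2 elements of ℤ_2:
P(0) = 0 → root; P(1) = 0 → root.
Roots: {0, 1}.

2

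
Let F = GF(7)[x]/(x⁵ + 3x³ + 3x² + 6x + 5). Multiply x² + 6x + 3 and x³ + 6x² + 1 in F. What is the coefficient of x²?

Multiply in GF(7)[x]: (x² + 6x + 3)·(x³ + 6x² + 1) = x⁵ + 5x⁴ + 4x³ + 5x² + 6x + 3.
Reduce using x⁵ ≡ 4x³ + 4x² + x + 2 (mod x⁵ + 3x³ + 3x² + 6x + 5).
Reduced: 5x⁴ + x³ + 2x² + 5.

2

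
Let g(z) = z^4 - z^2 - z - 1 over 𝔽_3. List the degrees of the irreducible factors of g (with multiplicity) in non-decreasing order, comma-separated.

Roots in 𝔽_3: g(0) = 2; g(1) = 1; g(2) = 0 → root.
Linear factors from roots: (z + 1).
Complete factorization: g(z) = (z + 1)^2·(z^2 + z - 1).
Factor degrees with multiplicity: 1 + 1 + 2 = 4.

1, 1, 2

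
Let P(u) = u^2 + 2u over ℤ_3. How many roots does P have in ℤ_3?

2

Evaluate at each of the 3 elements of ℤ_3:
P(0) = 0 → root; P(1) = 0 → root; P(2) = 2.
Roots: {0, 1}.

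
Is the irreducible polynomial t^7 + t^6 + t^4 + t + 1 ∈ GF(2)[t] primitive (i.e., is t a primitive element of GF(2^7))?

Yes

Write f(t) = t^7 + t^6 + t^4 + t + 1.
|GF(2^7)^×| = 2^7 − 1 = 127. Prime factorization: 127 = 127.
f is primitive ⇔ t has order 127 in GF(2)[t]/(f), i.e. t^(127/q) ≠ 1 for each prime q | 127.
t^(1) mod f = t.
None equal 1, so t has full order 127; f is primitive.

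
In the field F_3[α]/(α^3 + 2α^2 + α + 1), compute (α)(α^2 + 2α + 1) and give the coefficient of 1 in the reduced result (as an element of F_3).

2

Multiply in F_3[α]: (α)·(α^2 + 2α + 1) = α^3 + 2α^2 + α.
Reduce using α^3 ≡ α^2 + 2α + 2 (mod α^3 + 2α^2 + α + 1).
Reduced: 2.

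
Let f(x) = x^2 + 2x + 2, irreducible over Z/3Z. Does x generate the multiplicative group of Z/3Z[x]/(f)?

|GF(3^2)^×| = 3^2 − 1 = 8. Prime factorization: 8 = 2^3.
f is primitive ⇔ x has order 8 in GF(3)[x]/(f), i.e. x^(8/q) ≠ 1 for each prime q | 8.
x^(4) mod f = 2.
None equal 1, so x has full order 8; f is primitive.

Yes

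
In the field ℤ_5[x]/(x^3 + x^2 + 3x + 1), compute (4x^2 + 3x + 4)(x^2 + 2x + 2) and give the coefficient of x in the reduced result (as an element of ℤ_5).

Multiply in ℤ_5[x]: (4x^2 + 3x + 4)·(x^2 + 2x + 2) = 4x^4 + x^3 + 3x^2 + 4x + 3.
Reduce using x^3 ≡ 4x^2 + 2x + 4 (mod x^3 + x^2 + 3x + 1).
Reduced: 4x^2 + 4x + 1.

4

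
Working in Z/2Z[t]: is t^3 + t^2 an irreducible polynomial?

No

Write f(t) = t^3 + t^2.
Check for roots in Z/2Z: f(0) = 0 → root; f(1) = 0 → root.
f(0) = 0, so (t) divides f(t); f is reducible.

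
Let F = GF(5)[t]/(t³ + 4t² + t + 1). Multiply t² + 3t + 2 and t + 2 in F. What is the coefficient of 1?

3

Multiply in GF(5)[t]: (t² + 3t + 2)·(t + 2) = t³ + 3t + 4.
Reduce using t³ ≡ t² + 4t + 4 (mod t³ + 4t² + t + 1).
Reduced: t² + 2t + 3.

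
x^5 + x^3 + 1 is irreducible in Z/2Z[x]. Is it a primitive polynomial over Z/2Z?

Write f(x) = x^5 + x^3 + 1.
|GF(2^5)^×| = 2^5 − 1 = 31. Prime factorization: 31 = 31.
f is primitive ⇔ x has order 31 in GF(2)[x]/(f), i.e. x^(31/q) ≠ 1 for each prime q | 31.
x^(1) mod f = x.
None equal 1, so x has full order 31; f is primitive.

Yes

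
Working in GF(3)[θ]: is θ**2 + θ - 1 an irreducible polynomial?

Write g(θ) = θ**2 + θ - 1.
Check for roots in GF(3): g(0) = 2; g(1) = 1; g(2) = 2.
No roots. A degree-2 polynomial over a field with no linear factor is irreducible.

Yes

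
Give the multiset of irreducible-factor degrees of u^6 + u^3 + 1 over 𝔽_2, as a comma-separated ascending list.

Write h(u) = u^6 + u^3 + 1.
Roots in 𝔽_2: h(0) = 1; h(1) = 1.
Complete factorization: h(u) = (u^6 + u^3 + 1).
Factor degrees with multiplicity: 6 = 6.

6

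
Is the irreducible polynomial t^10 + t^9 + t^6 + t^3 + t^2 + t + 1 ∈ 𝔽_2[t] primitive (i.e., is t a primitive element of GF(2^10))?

Write f(t) = t^10 + t^9 + t^6 + t^3 + t^2 + t + 1.
|GF(2^10)^×| = 2^10 − 1 = 1023. Prime factorization: 1023 = 3·11·31.
f is primitive ⇔ t has order 1023 in GF(2)[t]/(f), i.e. t^(1023/q) ≠ 1 for each prime q | 1023.
t^(341) mod f = t^7 + t^6 + t + 1.
t^(93) mod f = t^6 + t^5 + t^4 + t^3.
t^(33) mod f = t^7 + t^6 + t^5 + t^4 + t^3 + 1.
None equal 1, so t has full order 1023; f is primitive.

Yes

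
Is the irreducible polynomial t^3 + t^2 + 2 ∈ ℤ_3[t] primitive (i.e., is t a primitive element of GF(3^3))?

Write f(t) = t^3 + t^2 + 2.
|GF(3^3)^×| = 3^3 − 1 = 26. Prime factorization: 26 = 2·13.
f is primitive ⇔ t has order 26 in GF(3)[t]/(f), i.e. t^(26/q) ≠ 1 for each prime q | 26.
t^(13) mod f = 1
t^(2) mod f = t^2.
Since t^(13) = 1, the order of t divides 13 < 26; not primitive.

No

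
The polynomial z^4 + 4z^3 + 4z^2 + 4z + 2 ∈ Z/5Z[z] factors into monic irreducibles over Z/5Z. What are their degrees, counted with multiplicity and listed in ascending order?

Write f(z) = z^4 + 4z^3 + 4z^2 + 4z + 2.
Roots in Z/5Z: f(0) = 2; f(1) = 0 → root; f(2) = 4; f(3) = 4; f(4) = 4.
Linear factors from roots: (z + 4).
Complete factorization: f(z) = (z + 4)·(z^3 + 4z + 3).
Factor degrees with multiplicity: 1 + 3 = 4.

1, 3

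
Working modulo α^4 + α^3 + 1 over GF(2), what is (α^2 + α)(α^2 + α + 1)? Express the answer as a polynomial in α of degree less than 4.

Multiply in GF(2)[α]: (α^2 + α)·(α^2 + α + 1) = α^4 + α.
Reduce using α^4 ≡ α^3 + 1 (mod α^4 + α^3 + 1).
Reduced: α^3 + α + 1.

α^3 + α + 1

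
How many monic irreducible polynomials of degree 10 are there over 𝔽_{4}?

The number of monic irreducibles of degree 10 over GF(4) is (1/10)·Σ_{d∣10} μ(10/d) 4^d.
Divisors of 10: 1, 2, 5, 10; μ(10/d) for each: 1, -1, -1, 1.
Σ = 4^1 − 4^2 − 4^5 + 4^10 = 1047540.
N = 1047540/10 = 104754.

104754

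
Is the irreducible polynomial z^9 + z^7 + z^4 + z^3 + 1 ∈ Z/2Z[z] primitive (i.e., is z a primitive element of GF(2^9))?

Write f(z) = z^9 + z^7 + z^4 + z^3 + 1.
|GF(2^9)^×| = 2^9 − 1 = 511. Prime factorization: 511 = 7·73.
f is primitive ⇔ z has order 511 in GF(2)[z]/(f), i.e. z^(511/q) ≠ 1 for each prime q | 511.
z^(73) mod f = 1
z^(7) mod f = z^7.
Since z^(73) = 1, the order of z divides 73 < 511; not primitive.

No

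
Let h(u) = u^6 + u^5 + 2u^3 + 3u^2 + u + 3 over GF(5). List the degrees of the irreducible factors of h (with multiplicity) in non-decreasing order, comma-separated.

Roots in GF(5): h(0) = 3; h(1) = 1; h(2) = 4; h(3) = 4; h(4) = 3.
Complete factorization: h(u) = (u^6 + u^5 + 2u^3 + 3u^2 + u + 3).
Factor degrees with multiplicity: 6 = 6.

6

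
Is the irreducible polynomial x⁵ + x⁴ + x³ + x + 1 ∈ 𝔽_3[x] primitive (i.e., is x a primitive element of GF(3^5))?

Write f(x) = x⁵ + x⁴ + x³ + x + 1.
|GF(3^5)^×| = 3^5 − 1 = 242. Prime factorization: 242 = 2·11^2.
f is primitive ⇔ x has order 242 in GF(3)[x]/(f), i.e. x^(242/q) ≠ 1 for each prime q | 242.
x^(121) mod f = 2.
x^(22) mod f = x⁴ + 2x³ + x² + 1.
None equal 1, so x has full order 242; f is primitive.

Yes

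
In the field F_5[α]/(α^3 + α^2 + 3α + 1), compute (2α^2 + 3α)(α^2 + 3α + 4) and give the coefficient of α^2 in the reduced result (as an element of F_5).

4

Multiply in F_5[α]: (2α^2 + 3α)·(α^2 + 3α + 4) = 2α^4 + 4α^3 + 2α^2 + 2α.
Reduce using α^3 ≡ 4α^2 + 2α + 4 (mod α^3 + α^2 + 3α + 1).
Reduced: 4α^2 + 4α + 3.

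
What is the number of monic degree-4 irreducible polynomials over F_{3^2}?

1620

The number of monic irreducibles of degree 4 over GF(9) is (1/4)·Σ_{d∣4} μ(4/d) 9^d.
Divisors of 4: 1, 2, 4; μ(4/d) for each: 0, -1, 1.
Σ = − 9^2 + 9^4 = 6480.
N = 6480/4 = 1620.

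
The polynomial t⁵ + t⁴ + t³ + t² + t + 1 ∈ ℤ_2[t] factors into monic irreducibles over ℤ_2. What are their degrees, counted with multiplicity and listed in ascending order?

1, 2, 2

Write h(t) = t⁵ + t⁴ + t³ + t² + t + 1.
Roots in ℤ_2: h(0) = 1; h(1) = 0 → root.
Linear factors from roots: (t + 1).
Complete factorization: h(t) = (t + 1)·(t² + t + 1)^2.
Factor degrees with multiplicity: 1 + 2 + 2 = 5.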